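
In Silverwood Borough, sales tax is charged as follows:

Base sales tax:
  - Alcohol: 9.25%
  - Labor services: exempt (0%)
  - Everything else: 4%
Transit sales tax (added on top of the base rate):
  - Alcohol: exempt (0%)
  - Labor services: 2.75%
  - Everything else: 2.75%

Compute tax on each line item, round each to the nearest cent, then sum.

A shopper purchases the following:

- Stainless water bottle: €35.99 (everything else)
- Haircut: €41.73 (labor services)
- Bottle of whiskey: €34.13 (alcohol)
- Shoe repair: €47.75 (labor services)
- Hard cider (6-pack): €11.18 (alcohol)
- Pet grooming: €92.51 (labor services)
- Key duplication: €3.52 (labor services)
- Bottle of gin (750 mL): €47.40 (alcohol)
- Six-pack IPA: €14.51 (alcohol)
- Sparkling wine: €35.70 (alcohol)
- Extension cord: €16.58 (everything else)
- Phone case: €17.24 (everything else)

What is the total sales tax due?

Stainless water bottle €35.99: everything else → 4% + 2.75% transit = 6.75% → €2.43
Haircut €41.73: labor services → 0% + 2.75% transit = 2.75% → €1.15
Bottle of whiskey €34.13: alcohol → 9.25% + 0% transit = 9.25% → €3.16
Shoe repair €47.75: labor services → 0% + 2.75% transit = 2.75% → €1.31
Hard cider (6-pack) €11.18: alcohol → 9.25% + 0% transit = 9.25% → €1.03
Pet grooming €92.51: labor services → 0% + 2.75% transit = 2.75% → €2.54
Key duplication €3.52: labor services → 0% + 2.75% transit = 2.75% → €0.10
Bottle of gin (750 mL) €47.40: alcohol → 9.25% + 0% transit = 9.25% → €4.38
Six-pack IPA €14.51: alcohol → 9.25% + 0% transit = 9.25% → €1.34
Sparkling wine €35.70: alcohol → 9.25% + 0% transit = 9.25% → €3.30
Extension cord €16.58: everything else → 4% + 2.75% transit = 6.75% → €1.12
Phone case €17.24: everything else → 4% + 2.75% transit = 6.75% → €1.16
Total tax = €2.43 + €1.15 + €3.16 + €1.31 + €1.03 + €2.54 + €0.10 + €4.38 + €1.34 + €3.30 + €1.12 + €1.16 = €23.02

€23.02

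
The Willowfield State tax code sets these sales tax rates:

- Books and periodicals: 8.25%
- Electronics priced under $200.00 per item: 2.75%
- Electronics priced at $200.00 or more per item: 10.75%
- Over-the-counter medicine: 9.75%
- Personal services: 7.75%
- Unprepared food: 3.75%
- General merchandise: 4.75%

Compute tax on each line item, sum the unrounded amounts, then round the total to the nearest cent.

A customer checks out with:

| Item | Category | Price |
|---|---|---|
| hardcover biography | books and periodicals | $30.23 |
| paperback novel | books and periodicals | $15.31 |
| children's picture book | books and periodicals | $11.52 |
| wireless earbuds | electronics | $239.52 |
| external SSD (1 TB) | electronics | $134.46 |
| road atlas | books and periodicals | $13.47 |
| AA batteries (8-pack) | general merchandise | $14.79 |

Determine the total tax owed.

$35.97

Hardcover biography $30.23: books and periodicals → 8.25% → $2.493975
Paperback novel $15.31: books and periodicals → 8.25% → $1.263075
Children's picture book $11.52: books and periodicals → 8.25% → $0.9504
Wireless earbuds $239.52: electronics, $200.00 or more → 10.75% → $25.7484
External SSD (1 TB) $134.46: electronics, under $200.00 → 2.75% → $3.69765
Road atlas $13.47: books and periodicals → 8.25% → $1.111275
AA batteries (8-pack) $14.79: general merchandise → 4.75% → $0.702525
Unrounded tax sum = $35.9673 → $35.97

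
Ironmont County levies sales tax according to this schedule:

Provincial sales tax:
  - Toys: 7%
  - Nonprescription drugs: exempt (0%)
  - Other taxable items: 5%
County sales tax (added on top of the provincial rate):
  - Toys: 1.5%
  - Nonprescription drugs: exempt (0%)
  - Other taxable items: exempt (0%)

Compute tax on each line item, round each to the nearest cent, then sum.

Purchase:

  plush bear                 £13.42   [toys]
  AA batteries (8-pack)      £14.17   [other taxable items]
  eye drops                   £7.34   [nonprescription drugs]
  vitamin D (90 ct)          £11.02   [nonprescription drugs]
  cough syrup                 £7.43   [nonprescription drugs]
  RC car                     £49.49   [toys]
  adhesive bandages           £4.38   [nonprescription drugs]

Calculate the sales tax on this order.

£6.06

Plush bear £13.42: toys → 7% + 1.5% county = 8.5% → £1.14
AA batteries (8-pack) £14.17: other taxable items → 5% + 0% county = 5% → £0.71
Eye drops £7.34: nonprescription drugs → 0% + 0% county = 0% → £0.00
Vitamin D (90 ct) £11.02: nonprescription drugs → 0% + 0% county = 0% → £0.00
Cough syrup £7.43: nonprescription drugs → 0% + 0% county = 0% → £0.00
RC car £49.49: toys → 7% + 1.5% county = 8.5% → £4.21
Adhesive bandages £4.38: nonprescription drugs → 0% + 0% county = 0% → £0.00
Total tax = £1.14 + £0.71 + £4.21 = £6.06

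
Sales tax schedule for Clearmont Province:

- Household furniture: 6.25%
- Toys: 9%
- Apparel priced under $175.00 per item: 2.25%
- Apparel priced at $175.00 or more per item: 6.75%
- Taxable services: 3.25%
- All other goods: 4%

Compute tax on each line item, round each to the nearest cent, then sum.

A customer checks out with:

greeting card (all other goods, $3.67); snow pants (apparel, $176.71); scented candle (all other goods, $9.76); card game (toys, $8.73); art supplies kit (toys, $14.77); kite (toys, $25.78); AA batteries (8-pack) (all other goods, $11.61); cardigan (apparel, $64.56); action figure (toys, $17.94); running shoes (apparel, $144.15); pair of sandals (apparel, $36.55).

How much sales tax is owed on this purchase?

$24.49

Greeting card $3.67: all other goods → 4% → $0.15
Snow pants $176.71: apparel, $175.00 or more → 6.75% → $11.93
Scented candle $9.76: all other goods → 4% → $0.39
Card game $8.73: toys → 9% → $0.79
Art supplies kit $14.77: toys → 9% → $1.33
Kite $25.78: toys → 9% → $2.32
AA batteries (8-pack) $11.61: all other goods → 4% → $0.46
Cardigan $64.56: apparel, under $175.00 → 2.25% → $1.45
Action figure $17.94: toys → 9% → $1.61
Running shoes $144.15: apparel, under $175.00 → 2.25% → $3.24
Pair of sandals $36.55: apparel, under $175.00 → 2.25% → $0.82
Total tax = $0.15 + $11.93 + $0.39 + $0.79 + $1.33 + $2.32 + $0.46 + $1.45 + $1.61 + $3.24 + $0.82 = $24.49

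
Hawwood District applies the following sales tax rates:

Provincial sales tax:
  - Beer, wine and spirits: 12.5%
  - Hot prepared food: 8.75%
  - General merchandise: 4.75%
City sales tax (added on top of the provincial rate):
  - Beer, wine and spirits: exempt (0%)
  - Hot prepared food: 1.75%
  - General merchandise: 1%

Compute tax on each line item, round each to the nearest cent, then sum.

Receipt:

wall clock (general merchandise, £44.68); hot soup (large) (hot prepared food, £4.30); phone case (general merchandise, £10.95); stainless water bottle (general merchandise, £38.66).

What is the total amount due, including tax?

Wall clock £44.68: general merchandise → 4.75% + 1% city = 5.75% → £2.57
Hot soup (large) £4.30: hot prepared food → 8.75% + 1.75% city = 10.5% → £0.45
Phone case £10.95: general merchandise → 4.75% + 1% city = 5.75% → £0.63
Stainless water bottle £38.66: general merchandise → 4.75% + 1% city = 5.75% → £2.22
Subtotal = £98.59; tax = £5.87; total due = £104.46

£104.46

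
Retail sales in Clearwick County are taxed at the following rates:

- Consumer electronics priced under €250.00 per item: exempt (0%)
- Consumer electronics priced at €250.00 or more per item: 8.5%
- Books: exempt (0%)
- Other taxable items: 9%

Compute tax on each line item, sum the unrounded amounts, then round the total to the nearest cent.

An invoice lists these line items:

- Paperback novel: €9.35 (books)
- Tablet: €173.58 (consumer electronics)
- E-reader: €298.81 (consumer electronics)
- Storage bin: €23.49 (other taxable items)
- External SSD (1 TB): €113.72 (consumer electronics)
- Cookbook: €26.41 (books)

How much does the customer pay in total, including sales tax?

€672.87

Paperback novel €9.35: books → 0% → €0.00
Tablet €173.58: consumer electronics, under €250.00 → 0% → €0.00
E-reader €298.81: consumer electronics, €250.00 or more → 8.5% → €25.39885
Storage bin €23.49: other taxable items → 9% → €2.1141
External SSD (1 TB) €113.72: consumer electronics, under €250.00 → 0% → €0.00
Cookbook €26.41: books → 0% → €0.00
Subtotal = €645.36; unrounded tax = €27.51295 → €27.51; total due = €672.87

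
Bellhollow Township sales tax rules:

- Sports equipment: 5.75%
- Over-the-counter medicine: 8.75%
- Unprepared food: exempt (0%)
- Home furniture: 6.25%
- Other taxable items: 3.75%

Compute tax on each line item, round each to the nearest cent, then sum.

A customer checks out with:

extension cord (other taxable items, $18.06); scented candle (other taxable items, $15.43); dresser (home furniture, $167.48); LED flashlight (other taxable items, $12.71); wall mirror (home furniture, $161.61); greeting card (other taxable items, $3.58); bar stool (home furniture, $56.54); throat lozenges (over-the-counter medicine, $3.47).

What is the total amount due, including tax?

$465.15

Extension cord $18.06: other taxable items → 3.75% → $0.68
Scented candle $15.43: other taxable items → 3.75% → $0.58
Dresser $167.48: home furniture → 6.25% → $10.47
LED flashlight $12.71: other taxable items → 3.75% → $0.48
Wall mirror $161.61: home furniture → 6.25% → $10.10
Greeting card $3.58: other taxable items → 3.75% → $0.13
Bar stool $56.54: home furniture → 6.25% → $3.53
Throat lozenges $3.47: over-the-counter medicine → 8.75% → $0.30
Subtotal = $438.88; tax = $26.27; total due = $465.15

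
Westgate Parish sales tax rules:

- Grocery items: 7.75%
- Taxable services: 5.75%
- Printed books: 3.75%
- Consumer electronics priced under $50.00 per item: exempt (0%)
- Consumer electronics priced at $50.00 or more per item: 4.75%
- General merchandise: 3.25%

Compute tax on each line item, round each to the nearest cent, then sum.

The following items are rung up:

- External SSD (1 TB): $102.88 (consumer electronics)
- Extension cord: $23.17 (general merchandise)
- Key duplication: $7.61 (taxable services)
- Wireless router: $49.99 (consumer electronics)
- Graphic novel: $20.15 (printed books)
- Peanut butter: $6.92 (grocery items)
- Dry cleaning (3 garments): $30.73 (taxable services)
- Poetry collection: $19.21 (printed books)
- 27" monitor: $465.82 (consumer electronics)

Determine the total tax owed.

$32.00

External SSD (1 TB) $102.88: consumer electronics, $50.00 or more → 4.75% → $4.89
Extension cord $23.17: general merchandise → 3.25% → $0.75
Key duplication $7.61: taxable services → 5.75% → $0.44
Wireless router $49.99: consumer electronics, under $50.00 → 0% → $0.00
Graphic novel $20.15: printed books → 3.75% → $0.76
Peanut butter $6.92: grocery items → 7.75% → $0.54
Dry cleaning (3 garments) $30.73: taxable services → 5.75% → $1.77
Poetry collection $19.21: printed books → 3.75% → $0.72
27" monitor $465.82: consumer electronics, $50.00 or more → 4.75% → $22.13
Total tax = $4.89 + $0.75 + $0.44 + $0.76 + $0.54 + $1.77 + $0.72 + $22.13 = $32.00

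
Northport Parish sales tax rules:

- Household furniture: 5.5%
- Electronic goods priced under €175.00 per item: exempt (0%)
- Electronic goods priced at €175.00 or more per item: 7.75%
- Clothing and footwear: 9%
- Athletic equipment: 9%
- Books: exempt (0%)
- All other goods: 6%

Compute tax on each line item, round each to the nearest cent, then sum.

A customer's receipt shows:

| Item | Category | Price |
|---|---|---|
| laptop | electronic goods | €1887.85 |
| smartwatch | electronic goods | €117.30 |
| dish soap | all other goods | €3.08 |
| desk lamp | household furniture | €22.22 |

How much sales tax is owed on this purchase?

Laptop €1887.85: electronic goods, €175.00 or more → 7.75% → €146.31
Smartwatch €117.30: electronic goods, under €175.00 → 0% → €0.00
Dish soap €3.08: all other goods → 6% → €0.18
Desk lamp €22.22: household furniture → 5.5% → €1.22
Total tax = €146.31 + €0.18 + €1.22 = €147.71

€147.71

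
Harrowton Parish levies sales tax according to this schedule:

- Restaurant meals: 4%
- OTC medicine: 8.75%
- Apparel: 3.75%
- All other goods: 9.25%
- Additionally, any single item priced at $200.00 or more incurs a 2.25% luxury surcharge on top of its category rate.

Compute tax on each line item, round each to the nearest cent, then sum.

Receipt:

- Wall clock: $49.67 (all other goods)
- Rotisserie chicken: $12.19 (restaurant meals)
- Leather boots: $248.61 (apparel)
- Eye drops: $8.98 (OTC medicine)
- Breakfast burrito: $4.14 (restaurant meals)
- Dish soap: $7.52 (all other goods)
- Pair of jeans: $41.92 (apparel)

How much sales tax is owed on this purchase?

Wall clock $49.67: all other goods → 9.25% → $4.59
Rotisserie chicken $12.19: restaurant meals → 4% → $0.49
Leather boots $248.61: apparel → 3.75% + 2.25% surcharge = 6% → $14.92
Eye drops $8.98: OTC medicine → 8.75% → $0.79
Breakfast burrito $4.14: restaurant meals → 4% → $0.17
Dish soap $7.52: all other goods → 9.25% → $0.70
Pair of jeans $41.92: apparel → 3.75% → $1.57
Total tax = $4.59 + $0.49 + $14.92 + $0.79 + $0.17 + $0.70 + $1.57 = $23.23

$23.23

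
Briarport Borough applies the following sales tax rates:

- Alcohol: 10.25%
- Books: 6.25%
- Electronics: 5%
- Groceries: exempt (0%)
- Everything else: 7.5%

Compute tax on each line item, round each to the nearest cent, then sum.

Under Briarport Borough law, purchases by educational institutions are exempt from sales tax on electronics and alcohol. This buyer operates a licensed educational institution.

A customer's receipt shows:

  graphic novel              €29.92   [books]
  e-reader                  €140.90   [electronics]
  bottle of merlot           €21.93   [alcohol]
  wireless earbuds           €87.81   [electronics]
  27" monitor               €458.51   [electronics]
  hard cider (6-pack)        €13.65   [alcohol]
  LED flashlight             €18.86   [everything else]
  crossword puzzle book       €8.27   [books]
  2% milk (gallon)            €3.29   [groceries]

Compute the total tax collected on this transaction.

Graphic novel €29.92: books → 6.25% → €1.87
E-reader €140.90: electronics, buyer-exempt → 0% → €0.00
Bottle of merlot €21.93: alcohol, buyer-exempt → 0% → €0.00
Wireless earbuds €87.81: electronics, buyer-exempt → 0% → €0.00
27" monitor €458.51: electronics, buyer-exempt → 0% → €0.00
Hard cider (6-pack) €13.65: alcohol, buyer-exempt → 0% → €0.00
LED flashlight €18.86: everything else → 7.5% → €1.41
Crossword puzzle book €8.27: books → 6.25% → €0.52
2% milk (gallon) €3.29: groceries → 0% → €0.00
Total tax = €1.87 + €1.41 + €0.52 = €3.80

€3.80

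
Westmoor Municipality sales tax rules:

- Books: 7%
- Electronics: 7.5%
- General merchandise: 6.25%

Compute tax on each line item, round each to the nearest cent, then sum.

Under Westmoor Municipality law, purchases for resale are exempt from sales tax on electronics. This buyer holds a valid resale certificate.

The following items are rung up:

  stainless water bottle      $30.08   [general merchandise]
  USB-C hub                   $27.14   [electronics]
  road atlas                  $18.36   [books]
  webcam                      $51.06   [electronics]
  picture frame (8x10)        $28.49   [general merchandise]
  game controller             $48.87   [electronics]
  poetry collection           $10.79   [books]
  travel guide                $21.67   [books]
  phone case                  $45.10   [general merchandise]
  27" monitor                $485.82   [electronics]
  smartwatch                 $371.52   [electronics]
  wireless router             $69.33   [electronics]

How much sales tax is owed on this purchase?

$10.05

Stainless water bottle $30.08: general merchandise → 6.25% → $1.88
USB-C hub $27.14: electronics, buyer-exempt → 0% → $0.00
Road atlas $18.36: books → 7% → $1.29
Webcam $51.06: electronics, buyer-exempt → 0% → $0.00
Picture frame (8x10) $28.49: general merchandise → 6.25% → $1.78
Game controller $48.87: electronics, buyer-exempt → 0% → $0.00
Poetry collection $10.79: books → 7% → $0.76
Travel guide $21.67: books → 7% → $1.52
Phone case $45.10: general merchandise → 6.25% → $2.82
27" monitor $485.82: electronics, buyer-exempt → 0% → $0.00
Smartwatch $371.52: electronics, buyer-exempt → 0% → $0.00
Wireless router $69.33: electronics, buyer-exempt → 0% → $0.00
Total tax = $1.88 + $1.29 + $1.78 + $0.76 + $1.52 + $2.82 = $10.05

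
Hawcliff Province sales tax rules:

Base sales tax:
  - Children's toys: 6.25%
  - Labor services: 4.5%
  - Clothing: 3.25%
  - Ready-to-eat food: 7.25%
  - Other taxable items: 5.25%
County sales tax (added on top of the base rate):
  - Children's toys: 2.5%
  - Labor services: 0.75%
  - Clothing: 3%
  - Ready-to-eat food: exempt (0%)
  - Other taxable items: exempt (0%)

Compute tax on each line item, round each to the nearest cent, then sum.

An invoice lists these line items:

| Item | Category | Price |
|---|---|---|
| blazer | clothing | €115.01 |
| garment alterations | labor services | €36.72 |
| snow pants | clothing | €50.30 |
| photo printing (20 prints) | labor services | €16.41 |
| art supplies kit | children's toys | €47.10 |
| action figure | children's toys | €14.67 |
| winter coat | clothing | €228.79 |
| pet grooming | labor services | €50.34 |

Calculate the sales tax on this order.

€35.46

Blazer €115.01: clothing → 3.25% + 3% county = 6.25% → €7.19
Garment alterations €36.72: labor services → 4.5% + 0.75% county = 5.25% → €1.93
Snow pants €50.30: clothing → 3.25% + 3% county = 6.25% → €3.14
Photo printing (20 prints) €16.41: labor services → 4.5% + 0.75% county = 5.25% → €0.86
Art supplies kit €47.10: children's toys → 6.25% + 2.5% county = 8.75% → €4.12
Action figure €14.67: children's toys → 6.25% + 2.5% county = 8.75% → €1.28
Winter coat €228.79: clothing → 3.25% + 3% county = 6.25% → €14.30
Pet grooming €50.34: labor services → 4.5% + 0.75% county = 5.25% → €2.64
Total tax = €7.19 + €1.93 + €3.14 + €0.86 + €4.12 + €1.28 + €14.30 + €2.64 = €35.46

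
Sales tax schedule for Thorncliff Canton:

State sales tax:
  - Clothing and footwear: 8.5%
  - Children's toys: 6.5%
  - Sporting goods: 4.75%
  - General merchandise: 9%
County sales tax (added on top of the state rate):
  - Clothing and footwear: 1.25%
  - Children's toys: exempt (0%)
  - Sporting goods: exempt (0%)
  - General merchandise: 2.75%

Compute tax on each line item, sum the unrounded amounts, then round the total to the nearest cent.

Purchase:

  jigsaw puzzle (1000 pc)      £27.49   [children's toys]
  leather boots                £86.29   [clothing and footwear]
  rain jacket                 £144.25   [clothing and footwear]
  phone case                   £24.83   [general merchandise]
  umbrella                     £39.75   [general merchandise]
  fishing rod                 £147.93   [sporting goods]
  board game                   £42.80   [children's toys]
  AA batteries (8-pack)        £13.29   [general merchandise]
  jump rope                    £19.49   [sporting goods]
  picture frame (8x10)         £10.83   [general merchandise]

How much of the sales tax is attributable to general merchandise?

£10.42

Phone case £24.83: general merchandise → 9% + 2.75% county = 11.75% → £2.917525
Umbrella £39.75: general merchandise → 9% + 2.75% county = 11.75% → £4.670625
AA batteries (8-pack) £13.29: general merchandise → 9% + 2.75% county = 11.75% → £1.561575
Picture frame (8x10) £10.83: general merchandise → 9% + 2.75% county = 11.75% → £1.272525
Tax on general merchandise: unrounded sum = £10.42225 → £10.42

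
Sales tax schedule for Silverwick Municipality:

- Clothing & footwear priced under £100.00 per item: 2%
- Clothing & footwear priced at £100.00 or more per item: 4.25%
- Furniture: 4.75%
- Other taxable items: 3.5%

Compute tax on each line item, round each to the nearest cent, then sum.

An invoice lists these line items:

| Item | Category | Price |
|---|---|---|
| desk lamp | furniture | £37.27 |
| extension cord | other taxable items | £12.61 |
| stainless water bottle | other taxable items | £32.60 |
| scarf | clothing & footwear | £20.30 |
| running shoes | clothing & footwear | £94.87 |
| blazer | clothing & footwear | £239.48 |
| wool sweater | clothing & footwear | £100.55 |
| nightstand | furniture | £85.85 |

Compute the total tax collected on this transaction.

£24.19

Desk lamp £37.27: furniture → 4.75% → £1.77
Extension cord £12.61: other taxable items → 3.5% → £0.44
Stainless water bottle £32.60: other taxable items → 3.5% → £1.14
Scarf £20.30: clothing & footwear, under £100.00 → 2% → £0.41
Running shoes £94.87: clothing & footwear, under £100.00 → 2% → £1.90
Blazer £239.48: clothing & footwear, £100.00 or more → 4.25% → £10.18
Wool sweater £100.55: clothing & footwear, £100.00 or more → 4.25% → £4.27
Nightstand £85.85: furniture → 4.75% → £4.08
Total tax = £1.77 + £0.44 + £1.14 + £0.41 + £1.90 + £10.18 + £4.27 + £4.08 = £24.19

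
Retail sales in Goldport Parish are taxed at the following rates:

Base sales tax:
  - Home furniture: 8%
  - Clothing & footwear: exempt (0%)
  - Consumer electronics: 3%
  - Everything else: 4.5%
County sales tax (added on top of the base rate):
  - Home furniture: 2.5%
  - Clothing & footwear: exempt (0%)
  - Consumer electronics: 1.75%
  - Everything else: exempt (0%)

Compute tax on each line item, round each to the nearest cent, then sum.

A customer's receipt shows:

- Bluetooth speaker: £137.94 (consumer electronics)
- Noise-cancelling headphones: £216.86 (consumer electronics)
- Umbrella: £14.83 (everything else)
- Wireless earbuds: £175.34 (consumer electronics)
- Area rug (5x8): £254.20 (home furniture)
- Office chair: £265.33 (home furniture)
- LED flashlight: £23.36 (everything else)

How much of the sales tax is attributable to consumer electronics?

Bluetooth speaker £137.94: consumer electronics → 3% + 1.75% county = 4.75% → £6.55
Noise-cancelling headphones £216.86: consumer electronics → 3% + 1.75% county = 4.75% → £10.30
Wireless earbuds £175.34: consumer electronics → 3% + 1.75% county = 4.75% → £8.33
Tax on consumer electronics = £6.55 + £10.30 + £8.33 = £25.18

£25.18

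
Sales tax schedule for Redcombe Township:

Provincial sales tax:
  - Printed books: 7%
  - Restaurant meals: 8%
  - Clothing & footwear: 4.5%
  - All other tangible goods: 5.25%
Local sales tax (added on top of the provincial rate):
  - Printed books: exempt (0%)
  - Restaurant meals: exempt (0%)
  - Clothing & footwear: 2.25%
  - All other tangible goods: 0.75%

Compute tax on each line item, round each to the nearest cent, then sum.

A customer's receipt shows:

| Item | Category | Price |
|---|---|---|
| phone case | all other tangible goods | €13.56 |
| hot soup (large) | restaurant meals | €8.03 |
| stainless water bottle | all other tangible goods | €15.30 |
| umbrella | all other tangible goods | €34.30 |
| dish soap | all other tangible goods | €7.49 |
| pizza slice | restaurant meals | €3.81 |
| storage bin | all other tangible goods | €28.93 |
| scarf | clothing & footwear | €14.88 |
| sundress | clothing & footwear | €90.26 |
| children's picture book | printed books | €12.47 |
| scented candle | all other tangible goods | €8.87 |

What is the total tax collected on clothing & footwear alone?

€7.09

Scarf €14.88: clothing & footwear → 4.5% + 2.25% local = 6.75% → €1.00
Sundress €90.26: clothing & footwear → 4.5% + 2.25% local = 6.75% → €6.09
Tax on clothing & footwear = €1.00 + €6.09 = €7.09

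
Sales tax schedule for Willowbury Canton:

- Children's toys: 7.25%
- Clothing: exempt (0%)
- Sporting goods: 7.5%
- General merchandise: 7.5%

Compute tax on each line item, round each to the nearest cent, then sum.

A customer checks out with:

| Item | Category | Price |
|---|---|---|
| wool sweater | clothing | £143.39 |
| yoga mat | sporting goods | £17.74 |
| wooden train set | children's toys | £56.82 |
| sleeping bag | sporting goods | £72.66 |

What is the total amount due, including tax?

Wool sweater £143.39: clothing → 0% → £0.00
Yoga mat £17.74: sporting goods → 7.5% → £1.33
Wooden train set £56.82: children's toys → 7.25% → £4.12
Sleeping bag £72.66: sporting goods → 7.5% → £5.45
Subtotal = £290.61; tax = £10.90; total due = £301.51

£301.51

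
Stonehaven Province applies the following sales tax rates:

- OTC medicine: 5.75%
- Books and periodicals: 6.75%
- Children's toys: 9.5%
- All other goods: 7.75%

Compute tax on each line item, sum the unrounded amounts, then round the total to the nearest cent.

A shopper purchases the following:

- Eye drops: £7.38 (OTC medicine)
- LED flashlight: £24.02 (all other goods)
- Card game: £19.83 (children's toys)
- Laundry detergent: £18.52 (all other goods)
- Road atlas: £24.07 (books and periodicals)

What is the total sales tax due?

£7.23

Eye drops £7.38: OTC medicine → 5.75% → £0.42435
LED flashlight £24.02: all other goods → 7.75% → £1.86155
Card game £19.83: children's toys → 9.5% → £1.88385
Laundry detergent £18.52: all other goods → 7.75% → £1.4353
Road atlas £24.07: books and periodicals → 6.75% → £1.624725
Unrounded tax sum = £7.229775 → £7.23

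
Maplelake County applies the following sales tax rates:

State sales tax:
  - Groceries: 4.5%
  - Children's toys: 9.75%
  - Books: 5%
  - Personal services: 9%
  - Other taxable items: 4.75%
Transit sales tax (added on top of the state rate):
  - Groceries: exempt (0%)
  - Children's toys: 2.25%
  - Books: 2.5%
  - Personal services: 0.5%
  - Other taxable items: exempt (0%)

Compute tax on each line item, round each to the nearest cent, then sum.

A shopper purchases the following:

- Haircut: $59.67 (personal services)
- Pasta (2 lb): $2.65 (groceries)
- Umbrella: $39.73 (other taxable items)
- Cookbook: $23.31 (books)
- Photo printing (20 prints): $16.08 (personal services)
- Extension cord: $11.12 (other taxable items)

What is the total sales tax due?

Haircut $59.67: personal services → 9% + 0.5% transit = 9.5% → $5.67
Pasta (2 lb) $2.65: groceries → 4.5% + 0% transit = 4.5% → $0.12
Umbrella $39.73: other taxable items → 4.75% + 0% transit = 4.75% → $1.89
Cookbook $23.31: books → 5% + 2.5% transit = 7.5% → $1.75
Photo printing (20 prints) $16.08: personal services → 9% + 0.5% transit = 9.5% → $1.53
Extension cord $11.12: other taxable items → 4.75% + 0% transit = 4.75% → $0.53
Total tax = $5.67 + $0.12 + $1.89 + $1.75 + $1.53 + $0.53 = $11.49

$11.49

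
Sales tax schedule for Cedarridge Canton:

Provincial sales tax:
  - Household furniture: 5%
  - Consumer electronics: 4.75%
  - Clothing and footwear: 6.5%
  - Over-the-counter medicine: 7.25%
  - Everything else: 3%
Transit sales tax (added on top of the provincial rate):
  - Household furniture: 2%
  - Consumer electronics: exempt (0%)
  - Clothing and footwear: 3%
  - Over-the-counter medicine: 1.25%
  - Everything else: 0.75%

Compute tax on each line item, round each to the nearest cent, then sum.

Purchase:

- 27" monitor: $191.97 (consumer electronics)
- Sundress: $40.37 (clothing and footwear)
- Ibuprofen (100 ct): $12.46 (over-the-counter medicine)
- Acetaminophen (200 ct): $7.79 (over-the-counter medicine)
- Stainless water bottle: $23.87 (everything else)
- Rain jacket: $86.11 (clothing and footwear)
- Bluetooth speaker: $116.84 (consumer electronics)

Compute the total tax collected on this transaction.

27" monitor $191.97: consumer electronics → 4.75% + 0% transit = 4.75% → $9.12
Sundress $40.37: clothing and footwear → 6.5% + 3% transit = 9.5% → $3.84
Ibuprofen (100 ct) $12.46: over-the-counter medicine → 7.25% + 1.25% transit = 8.5% → $1.06
Acetaminophen (200 ct) $7.79: over-the-counter medicine → 7.25% + 1.25% transit = 8.5% → $0.66
Stainless water bottle $23.87: everything else → 3% + 0.75% transit = 3.75% → $0.90
Rain jacket $86.11: clothing and footwear → 6.5% + 3% transit = 9.5% → $8.18
Bluetooth speaker $116.84: consumer electronics → 4.75% + 0% transit = 4.75% → $5.55
Total tax = $9.12 + $3.84 + $1.06 + $0.66 + $0.90 + $8.18 + $5.55 = $29.31

$29.31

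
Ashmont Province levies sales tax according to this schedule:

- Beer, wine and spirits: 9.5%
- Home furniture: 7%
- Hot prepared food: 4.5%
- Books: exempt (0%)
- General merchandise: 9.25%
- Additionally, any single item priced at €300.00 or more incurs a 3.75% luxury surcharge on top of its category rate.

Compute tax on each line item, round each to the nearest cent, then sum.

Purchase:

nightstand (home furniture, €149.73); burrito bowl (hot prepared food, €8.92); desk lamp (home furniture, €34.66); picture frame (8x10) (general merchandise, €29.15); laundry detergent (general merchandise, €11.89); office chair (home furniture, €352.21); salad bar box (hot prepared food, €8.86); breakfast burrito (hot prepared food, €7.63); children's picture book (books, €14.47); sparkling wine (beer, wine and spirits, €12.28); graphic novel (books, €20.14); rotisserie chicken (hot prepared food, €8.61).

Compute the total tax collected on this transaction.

€57.27

Nightstand €149.73: home furniture → 7% → €10.48
Burrito bowl €8.92: hot prepared food → 4.5% → €0.40
Desk lamp €34.66: home furniture → 7% → €2.43
Picture frame (8x10) €29.15: general merchandise → 9.25% → €2.70
Laundry detergent €11.89: general merchandise → 9.25% → €1.10
Office chair €352.21: home furniture → 7% + 3.75% surcharge = 10.75% → €37.86
Salad bar box €8.86: hot prepared food → 4.5% → €0.40
Breakfast burrito €7.63: hot prepared food → 4.5% → €0.34
Children's picture book €14.47: books → 0% → €0.00
Sparkling wine €12.28: beer, wine and spirits → 9.5% → €1.17
Graphic novel €20.14: books → 0% → €0.00
Rotisserie chicken €8.61: hot prepared food → 4.5% → €0.39
Total tax = €10.48 + €0.40 + €2.43 + €2.70 + €1.10 + €37.86 + €0.40 + €0.34 + €1.17 + €0.39 = €57.27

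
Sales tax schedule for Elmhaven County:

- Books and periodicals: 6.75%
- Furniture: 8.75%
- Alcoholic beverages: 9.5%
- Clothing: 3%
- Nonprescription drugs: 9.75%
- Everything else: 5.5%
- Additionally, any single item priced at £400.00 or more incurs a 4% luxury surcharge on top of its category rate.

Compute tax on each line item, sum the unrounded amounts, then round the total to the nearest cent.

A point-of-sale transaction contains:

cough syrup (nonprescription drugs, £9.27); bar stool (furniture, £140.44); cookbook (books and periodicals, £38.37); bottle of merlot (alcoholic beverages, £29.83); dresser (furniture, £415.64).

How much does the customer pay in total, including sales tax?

Cough syrup £9.27: nonprescription drugs → 9.75% → £0.903825
Bar stool £140.44: furniture → 8.75% → £12.2885
Cookbook £38.37: books and periodicals → 6.75% → £2.589975
Bottle of merlot £29.83: alcoholic beverages → 9.5% → £2.83385
Dresser £415.64: furniture → 8.75% + 4% surcharge = 12.75% → £52.9941
Subtotal = £633.55; unrounded tax = £71.61025 → £71.61; total due = £705.16

£705.16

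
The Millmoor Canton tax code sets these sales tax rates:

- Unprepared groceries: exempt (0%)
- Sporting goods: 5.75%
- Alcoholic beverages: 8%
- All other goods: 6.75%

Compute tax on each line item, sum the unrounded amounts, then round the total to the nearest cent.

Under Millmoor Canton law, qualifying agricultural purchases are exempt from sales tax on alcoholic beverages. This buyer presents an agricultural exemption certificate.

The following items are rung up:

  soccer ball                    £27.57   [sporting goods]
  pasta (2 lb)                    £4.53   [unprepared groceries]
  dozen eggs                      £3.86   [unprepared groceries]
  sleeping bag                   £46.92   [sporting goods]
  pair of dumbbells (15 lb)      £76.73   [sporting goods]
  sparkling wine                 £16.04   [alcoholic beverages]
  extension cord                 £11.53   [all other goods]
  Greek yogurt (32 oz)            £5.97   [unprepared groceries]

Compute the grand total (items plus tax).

Soccer ball £27.57: sporting goods → 5.75% → £1.585275
Pasta (2 lb) £4.53: unprepared groceries → 0% → £0.00
Dozen eggs £3.86: unprepared groceries → 0% → £0.00
Sleeping bag £46.92: sporting goods → 5.75% → £2.6979
Pair of dumbbells (15 lb) £76.73: sporting goods → 5.75% → £4.411975
Sparkling wine £16.04: alcoholic beverages, buyer-exempt → 0% → £0.00
Extension cord £11.53: all other goods → 6.75% → £0.778275
Greek yogurt (32 oz) £5.97: unprepared groceries → 0% → £0.00
Subtotal = £193.15; unrounded tax = £9.473425 → £9.47; total due = £202.62

£202.62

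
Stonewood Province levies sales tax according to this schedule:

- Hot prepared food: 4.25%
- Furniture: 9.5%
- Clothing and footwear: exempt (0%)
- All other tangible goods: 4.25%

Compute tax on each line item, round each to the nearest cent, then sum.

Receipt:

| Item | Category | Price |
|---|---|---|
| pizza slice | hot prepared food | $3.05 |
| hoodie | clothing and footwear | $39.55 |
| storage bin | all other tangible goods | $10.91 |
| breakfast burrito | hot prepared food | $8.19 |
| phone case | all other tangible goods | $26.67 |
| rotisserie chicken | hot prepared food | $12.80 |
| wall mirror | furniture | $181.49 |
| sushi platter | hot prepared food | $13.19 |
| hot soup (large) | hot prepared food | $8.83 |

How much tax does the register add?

$20.79

Pizza slice $3.05: hot prepared food → 4.25% → $0.13
Hoodie $39.55: clothing and footwear → 0% → $0.00
Storage bin $10.91: all other tangible goods → 4.25% → $0.46
Breakfast burrito $8.19: hot prepared food → 4.25% → $0.35
Phone case $26.67: all other tangible goods → 4.25% → $1.13
Rotisserie chicken $12.80: hot prepared food → 4.25% → $0.54
Wall mirror $181.49: furniture → 9.5% → $17.24
Sushi platter $13.19: hot prepared food → 4.25% → $0.56
Hot soup (large) $8.83: hot prepared food → 4.25% → $0.38
Total tax = $0.13 + $0.46 + $0.35 + $1.13 + $0.54 + $17.24 + $0.56 + $0.38 = $20.79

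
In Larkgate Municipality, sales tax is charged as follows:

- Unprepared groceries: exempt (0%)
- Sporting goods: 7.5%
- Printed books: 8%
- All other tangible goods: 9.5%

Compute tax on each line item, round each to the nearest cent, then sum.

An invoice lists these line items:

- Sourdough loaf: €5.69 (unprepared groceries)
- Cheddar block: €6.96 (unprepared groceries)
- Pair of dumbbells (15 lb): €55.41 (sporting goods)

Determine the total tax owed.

€4.16

Sourdough loaf €5.69: unprepared groceries → 0% → €0.00
Cheddar block €6.96: unprepared groceries → 0% → €0.00
Pair of dumbbells (15 lb) €55.41: sporting goods → 7.5% → €4.16
Total tax = €4.16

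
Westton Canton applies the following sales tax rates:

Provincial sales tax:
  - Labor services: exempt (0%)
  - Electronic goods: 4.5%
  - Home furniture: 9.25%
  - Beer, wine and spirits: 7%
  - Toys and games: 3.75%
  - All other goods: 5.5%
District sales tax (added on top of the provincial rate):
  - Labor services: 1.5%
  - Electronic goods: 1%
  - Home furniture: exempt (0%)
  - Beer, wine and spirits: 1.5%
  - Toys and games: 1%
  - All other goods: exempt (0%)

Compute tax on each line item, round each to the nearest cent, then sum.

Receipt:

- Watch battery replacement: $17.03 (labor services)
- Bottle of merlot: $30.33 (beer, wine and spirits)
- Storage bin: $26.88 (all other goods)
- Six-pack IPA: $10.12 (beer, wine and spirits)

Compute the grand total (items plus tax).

$89.54

Watch battery replacement $17.03: labor services → 0% + 1.5% district = 1.5% → $0.26
Bottle of merlot $30.33: beer, wine and spirits → 7% + 1.5% district = 8.5% → $2.58
Storage bin $26.88: all other goods → 5.5% + 0% district = 5.5% → $1.48
Six-pack IPA $10.12: beer, wine and spirits → 7% + 1.5% district = 8.5% → $0.86
Subtotal = $84.36; tax = $5.18; total due = $89.54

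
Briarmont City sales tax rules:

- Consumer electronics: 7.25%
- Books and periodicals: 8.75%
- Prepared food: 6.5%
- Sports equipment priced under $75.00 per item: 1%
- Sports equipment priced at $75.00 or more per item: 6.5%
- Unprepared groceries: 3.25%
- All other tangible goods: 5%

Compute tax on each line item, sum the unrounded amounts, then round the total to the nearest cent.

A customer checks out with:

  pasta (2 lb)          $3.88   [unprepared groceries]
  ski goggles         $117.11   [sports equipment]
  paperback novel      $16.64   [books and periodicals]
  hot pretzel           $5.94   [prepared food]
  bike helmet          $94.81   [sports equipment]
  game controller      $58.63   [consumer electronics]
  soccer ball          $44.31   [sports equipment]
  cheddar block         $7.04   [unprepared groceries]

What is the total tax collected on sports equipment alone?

$14.22

Ski goggles $117.11: sports equipment, $75.00 or more → 6.5% → $7.61215
Bike helmet $94.81: sports equipment, $75.00 or more → 6.5% → $6.16265
Soccer ball $44.31: sports equipment, under $75.00 → 1% → $0.4431
Tax on sports equipment: unrounded sum = $14.2179 → $14.22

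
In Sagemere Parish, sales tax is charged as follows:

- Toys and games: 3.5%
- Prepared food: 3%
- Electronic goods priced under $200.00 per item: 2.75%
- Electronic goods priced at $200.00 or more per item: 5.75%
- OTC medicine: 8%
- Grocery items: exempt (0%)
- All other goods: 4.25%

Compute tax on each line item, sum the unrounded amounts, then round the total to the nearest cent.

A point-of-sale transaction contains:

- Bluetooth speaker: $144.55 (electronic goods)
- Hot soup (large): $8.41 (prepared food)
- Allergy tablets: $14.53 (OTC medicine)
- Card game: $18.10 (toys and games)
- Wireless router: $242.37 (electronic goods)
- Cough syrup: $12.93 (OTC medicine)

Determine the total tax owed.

Bluetooth speaker $144.55: electronic goods, under $200.00 → 2.75% → $3.975125
Hot soup (large) $8.41: prepared food → 3% → $0.2523
Allergy tablets $14.53: OTC medicine → 8% → $1.1624
Card game $18.10: toys and games → 3.5% → $0.6335
Wireless router $242.37: electronic goods, $200.00 or more → 5.75% → $13.936275
Cough syrup $12.93: OTC medicine → 8% → $1.0344
Unrounded tax sum = $20.994 → $20.99

$20.99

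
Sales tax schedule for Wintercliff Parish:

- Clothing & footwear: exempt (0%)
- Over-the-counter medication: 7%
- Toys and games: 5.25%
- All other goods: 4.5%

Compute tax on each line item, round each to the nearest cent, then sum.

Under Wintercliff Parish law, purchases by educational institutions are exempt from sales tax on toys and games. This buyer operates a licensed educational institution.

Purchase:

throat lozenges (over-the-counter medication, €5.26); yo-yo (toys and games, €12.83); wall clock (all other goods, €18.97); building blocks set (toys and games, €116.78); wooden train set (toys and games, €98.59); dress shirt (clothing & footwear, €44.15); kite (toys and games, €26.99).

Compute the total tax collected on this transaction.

Throat lozenges €5.26: over-the-counter medication → 7% → €0.37
Yo-yo €12.83: toys and games, buyer-exempt → 0% → €0.00
Wall clock €18.97: all other goods → 4.5% → €0.85
Building blocks set €116.78: toys and games, buyer-exempt → 0% → €0.00
Wooden train set €98.59: toys and games, buyer-exempt → 0% → €0.00
Dress shirt €44.15: clothing & footwear → 0% → €0.00
Kite €26.99: toys and games, buyer-exempt → 0% → €0.00
Total tax = €0.37 + €0.85 = €1.22

€1.22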